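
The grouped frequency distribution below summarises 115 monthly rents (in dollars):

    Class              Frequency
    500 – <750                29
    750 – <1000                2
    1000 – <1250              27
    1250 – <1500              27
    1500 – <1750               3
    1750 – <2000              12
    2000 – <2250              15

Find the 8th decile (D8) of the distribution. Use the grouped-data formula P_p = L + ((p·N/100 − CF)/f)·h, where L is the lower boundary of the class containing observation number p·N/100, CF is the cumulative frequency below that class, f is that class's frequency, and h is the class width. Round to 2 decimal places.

1833.33

N = 115; target position k = 80/100 · 115 = 92.
Cumulative frequencies: 29, 31, 58, 85, 88, 100, 115.
Observation 92 falls in the class 1750 – <2000.
L = 1750, CF = 88, f = 12, h = 250.
P80 = 1750 + ((92 − 88)/12)·250 = 1750 + 83.3333 = 1833.33.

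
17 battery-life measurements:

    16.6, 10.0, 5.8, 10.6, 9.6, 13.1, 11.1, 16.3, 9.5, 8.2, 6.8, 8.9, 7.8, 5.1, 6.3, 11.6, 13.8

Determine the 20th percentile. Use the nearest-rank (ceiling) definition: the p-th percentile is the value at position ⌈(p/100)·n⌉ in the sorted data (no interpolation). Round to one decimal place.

6.8

Sorted: 5.1, 5.8, 6.3, 6.8, 7.8, 8.2, 8.9, 9.5, 9.6, 10.0, 10.6, 11.1, 11.6, 13.1, 13.8, 16.3, 16.6.
n = 17.
Position = ⌈20/100 · 17⌉ = ⌈3.4⌉ = 4.
The value at rank 4 is 6.8.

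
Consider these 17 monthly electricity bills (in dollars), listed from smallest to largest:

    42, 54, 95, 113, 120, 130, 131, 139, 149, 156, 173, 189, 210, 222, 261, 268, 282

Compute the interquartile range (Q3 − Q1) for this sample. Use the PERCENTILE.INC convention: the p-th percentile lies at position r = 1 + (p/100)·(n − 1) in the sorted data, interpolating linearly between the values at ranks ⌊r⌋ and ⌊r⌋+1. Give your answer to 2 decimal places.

90.00

n = 17.
P25: r = 5 (integer) → 120.
P75: r = 13 (integer) → 210.
Difference: 210 − 120 = 90.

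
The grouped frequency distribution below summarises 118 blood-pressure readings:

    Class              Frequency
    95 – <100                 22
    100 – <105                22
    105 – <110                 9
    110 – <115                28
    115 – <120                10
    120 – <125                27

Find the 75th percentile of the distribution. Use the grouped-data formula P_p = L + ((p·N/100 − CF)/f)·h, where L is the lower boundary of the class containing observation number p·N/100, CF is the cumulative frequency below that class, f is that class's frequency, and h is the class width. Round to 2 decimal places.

118.75

N = 118; target position k = 75/100 · 118 = 88.5.
Cumulative frequencies: 22, 44, 53, 81, 91, 118.
Observation 88.5 falls in the class 115 – <120.
L = 115, CF = 81, f = 10, h = 5.
P75 = 115 + ((88.5 − 81)/10)·5 = 115 + 3.75 = 118.75.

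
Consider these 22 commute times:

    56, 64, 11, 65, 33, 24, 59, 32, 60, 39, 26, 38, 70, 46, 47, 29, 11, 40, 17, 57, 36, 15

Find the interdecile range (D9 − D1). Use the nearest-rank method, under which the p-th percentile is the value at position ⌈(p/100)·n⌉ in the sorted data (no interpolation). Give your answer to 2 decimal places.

49.00

Sorted: 11, 11, 15, 17, 24, 26, 29, 32, 33, 36, 38, 39, 40, 46, 47, 56, 57, 59, 60, 64, 65, 70.
n = 22.
P10: rank ⌈10/100·22⌉ = 3 → 15.
P90: rank ⌈90/100·22⌉ = 20 → 64.
Difference: 64 − 15 = 49.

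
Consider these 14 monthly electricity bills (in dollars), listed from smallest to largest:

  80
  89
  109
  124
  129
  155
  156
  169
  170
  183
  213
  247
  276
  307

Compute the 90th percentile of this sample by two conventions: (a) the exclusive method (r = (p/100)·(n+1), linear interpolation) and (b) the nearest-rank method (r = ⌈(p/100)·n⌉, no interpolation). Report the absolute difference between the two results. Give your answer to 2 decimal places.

15.50

n = 14.
(a) r = 13.5; between ranks 13 (276) and 14 (307): 291.5.
(b) the nearest-rank method: rank 13 → 276.
|291.5 − 276| = 15.5.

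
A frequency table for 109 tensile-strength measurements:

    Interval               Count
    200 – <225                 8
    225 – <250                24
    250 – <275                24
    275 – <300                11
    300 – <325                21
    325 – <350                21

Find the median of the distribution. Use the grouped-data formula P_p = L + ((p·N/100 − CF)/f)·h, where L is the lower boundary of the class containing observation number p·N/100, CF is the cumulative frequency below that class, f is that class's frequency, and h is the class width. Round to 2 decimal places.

N = 109; target position k = 50/100 · 109 = 54.5.
Cumulative frequencies: 8, 32, 56, 67, 88, 109.
Observation 54.5 falls in the class 250 – <275.
L = 250, CF = 32, f = 24, h = 25.
P50 = 250 + ((54.5 − 32)/24)·25 = 250 + 23.4375 = 273.438.

273.44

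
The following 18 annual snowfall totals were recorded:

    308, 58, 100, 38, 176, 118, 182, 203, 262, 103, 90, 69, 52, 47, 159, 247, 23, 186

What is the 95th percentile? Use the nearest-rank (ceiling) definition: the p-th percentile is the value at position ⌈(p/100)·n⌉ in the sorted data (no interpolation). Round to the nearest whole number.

Sorted: 23, 38, 47, 52, 58, 69, 90, 100, 103, 118, 159, 176, 182, 186, 203, 247, 262, 308.
n = 18.
Position = ⌈95/100 · 18⌉ = ⌈17.1⌉ = 18.
The value at rank 18 is 308.

308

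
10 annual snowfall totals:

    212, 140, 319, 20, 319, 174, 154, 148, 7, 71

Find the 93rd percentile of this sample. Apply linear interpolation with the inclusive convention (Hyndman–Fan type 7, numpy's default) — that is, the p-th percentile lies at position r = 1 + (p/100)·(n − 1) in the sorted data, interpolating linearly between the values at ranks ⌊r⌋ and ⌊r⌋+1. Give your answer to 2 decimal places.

Sorted: 7, 20, 71, 140, 148, 154, 174, 212, 319, 319.
n = 10.
r = 1 + (93/100)·(10 − 1) = 1 + 8.37 = 9.37.
Rank 9 is 319 and rank 10 is 319.
Interpolate: 319 + 0.37·(319 − 319) = 319 + 0.37·0 = 319.

319.00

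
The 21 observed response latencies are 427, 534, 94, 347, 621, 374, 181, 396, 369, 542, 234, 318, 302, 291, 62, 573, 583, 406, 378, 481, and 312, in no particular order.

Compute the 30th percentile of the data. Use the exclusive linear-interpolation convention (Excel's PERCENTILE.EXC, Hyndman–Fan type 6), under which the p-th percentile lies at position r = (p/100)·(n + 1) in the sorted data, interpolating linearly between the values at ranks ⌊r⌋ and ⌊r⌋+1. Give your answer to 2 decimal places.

Sorted: 62, 94, 181, 234, 291, 302, 312, 318, 347, 369, 374, 378, 396, 406, 427, 481, 534, 542, 573, 583, 621.
n = 21.
r = (30/100)·(21 + 1) = 6.6.
Rank 6 is 302 and rank 7 is 312.
Interpolate: 302 + 0.6·(312 − 302) = 302 + 0.6·10 = 308.

308.00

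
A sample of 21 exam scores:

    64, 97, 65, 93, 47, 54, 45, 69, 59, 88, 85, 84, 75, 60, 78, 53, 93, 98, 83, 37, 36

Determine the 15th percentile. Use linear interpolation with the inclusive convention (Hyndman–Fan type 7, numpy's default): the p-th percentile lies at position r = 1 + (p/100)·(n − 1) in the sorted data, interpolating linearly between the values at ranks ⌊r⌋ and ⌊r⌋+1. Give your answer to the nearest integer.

Sorted: 36, 37, 45, 47, 53, 54, 59, 60, 64, 65, 69, 75, 78, 83, 84, 85, 88, 93, 93, 97, 98.
n = 21.
r = 1 + (15/100)·(21 − 1) = 1 + 3 = 4.
r is an integer, so P15 is the value at rank 4: 47.

47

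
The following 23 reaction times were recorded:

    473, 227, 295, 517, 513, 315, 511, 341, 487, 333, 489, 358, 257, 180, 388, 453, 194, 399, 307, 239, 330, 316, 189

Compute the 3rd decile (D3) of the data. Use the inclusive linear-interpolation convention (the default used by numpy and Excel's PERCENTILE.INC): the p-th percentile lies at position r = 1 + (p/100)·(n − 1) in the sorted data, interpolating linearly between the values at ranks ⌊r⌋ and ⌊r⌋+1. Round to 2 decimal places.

Sorted: 180, 189, 194, 227, 239, 257, 295, 307, 315, 316, 330, 333, 341, 358, 388, 399, 453, 473, 487, 489, 511, 513, 517.
n = 23.
r = 1 + (30/100)·(23 − 1) = 1 + 6.6 = 7.6.
Rank 7 is 295 and rank 8 is 307.
Interpolate: 295 + 0.6·(307 − 295) = 295 + 0.6·12 = 302.2.

302.20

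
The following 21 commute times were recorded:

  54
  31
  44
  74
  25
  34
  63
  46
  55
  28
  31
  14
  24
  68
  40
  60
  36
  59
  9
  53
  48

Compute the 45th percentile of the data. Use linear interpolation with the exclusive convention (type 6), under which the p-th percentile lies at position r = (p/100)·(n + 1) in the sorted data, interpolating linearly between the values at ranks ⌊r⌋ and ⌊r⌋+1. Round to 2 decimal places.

Sorted: 9, 14, 24, 25, 28, 31, 31, 34, 36, 40, 44, 46, 48, 53, 54, 55, 59, 60, 63, 68, 74.
n = 21.
r = (45/100)·(21 + 1) = 9.9.
Rank 9 is 36 and rank 10 is 40.
Interpolate: 36 + 0.9·(40 − 36) = 36 + 0.9·4 = 39.6.

39.60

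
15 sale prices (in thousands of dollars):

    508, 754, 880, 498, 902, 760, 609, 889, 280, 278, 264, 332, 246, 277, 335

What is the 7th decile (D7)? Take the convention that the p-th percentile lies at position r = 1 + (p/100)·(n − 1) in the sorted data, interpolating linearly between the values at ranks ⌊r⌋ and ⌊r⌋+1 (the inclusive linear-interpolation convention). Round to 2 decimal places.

Sorted: 246, 264, 277, 278, 280, 332, 335, 498, 508, 609, 754, 760, 880, 889, 902.
n = 15.
r = 1 + (70/100)·(15 − 1) = 1 + 9.8 = 10.8.
Rank 10 is 609 and rank 11 is 754.
Interpolate: 609 + 0.8·(754 − 609) = 609 + 0.8·145 = 725.

725.00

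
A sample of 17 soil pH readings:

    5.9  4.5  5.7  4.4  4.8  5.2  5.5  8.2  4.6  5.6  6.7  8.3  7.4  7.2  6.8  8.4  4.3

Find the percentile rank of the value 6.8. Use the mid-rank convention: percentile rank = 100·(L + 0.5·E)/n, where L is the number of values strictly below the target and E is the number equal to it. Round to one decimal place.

67.6

Sorted: 4.3, 4.4, 4.5, 4.6, 4.8, 5.2, 5.5, 5.6, 5.7, 5.9, 6.7, 6.8, 7.2, 7.4, 8.2, 8.3, 8.4.
Count below 6.8: L = 11; count equal: E = 1; n = 17.
Percentile rank = 100·(11 + 0.5·1)/17 = 100·11.5/17 = 67.65.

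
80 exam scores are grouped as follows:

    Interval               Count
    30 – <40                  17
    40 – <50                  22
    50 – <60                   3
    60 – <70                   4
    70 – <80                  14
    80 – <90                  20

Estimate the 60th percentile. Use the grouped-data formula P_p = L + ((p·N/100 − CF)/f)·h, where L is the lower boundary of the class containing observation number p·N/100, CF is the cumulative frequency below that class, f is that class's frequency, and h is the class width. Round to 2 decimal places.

71.43

N = 80; target position k = 60/100 · 80 = 48.
Cumulative frequencies: 17, 39, 42, 46, 60, 80.
Observation 48 falls in the class 70 – <80.
L = 70, CF = 46, f = 14, h = 10.
P60 = 70 + ((48 − 46)/14)·10 = 70 + 1.42857 = 71.4286.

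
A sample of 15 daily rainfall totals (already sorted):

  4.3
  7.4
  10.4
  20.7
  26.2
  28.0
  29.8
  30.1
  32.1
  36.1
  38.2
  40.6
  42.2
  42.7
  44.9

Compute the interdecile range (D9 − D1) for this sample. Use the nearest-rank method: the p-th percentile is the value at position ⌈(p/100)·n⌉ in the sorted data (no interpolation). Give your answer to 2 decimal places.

35.30

n = 15.
P10: rank ⌈10/100·15⌉ = 2 → 7.4.
P90: rank ⌈90/100·15⌉ = 14 → 42.7.
Difference: 42.7 − 7.4 = 35.3.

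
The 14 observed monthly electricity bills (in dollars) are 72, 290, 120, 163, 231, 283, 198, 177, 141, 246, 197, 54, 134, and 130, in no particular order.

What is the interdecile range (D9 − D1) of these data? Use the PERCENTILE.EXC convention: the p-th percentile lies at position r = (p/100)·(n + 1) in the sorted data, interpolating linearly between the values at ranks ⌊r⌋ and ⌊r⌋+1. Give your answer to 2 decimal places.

223.50

Sorted: 54, 72, 120, 130, 134, 141, 163, 177, 197, 198, 231, 246, 283, 290.
n = 14.
P10: r = 1.5; ranks 1–2 are 54, 72; interpolating gives 63.
P90: r = 13.5; ranks 13–14 are 283, 290; interpolating gives 286.5.
Difference: 286.5 − 63 = 223.5.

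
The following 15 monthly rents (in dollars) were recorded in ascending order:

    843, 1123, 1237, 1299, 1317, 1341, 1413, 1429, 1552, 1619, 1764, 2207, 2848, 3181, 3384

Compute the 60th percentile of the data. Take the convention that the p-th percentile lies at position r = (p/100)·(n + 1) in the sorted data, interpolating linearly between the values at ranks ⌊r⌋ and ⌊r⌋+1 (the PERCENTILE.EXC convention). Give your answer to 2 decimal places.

n = 15.
r = (60/100)·(15 + 1) = 9.6.
Rank 9 is 1552 and rank 10 is 1619.
Interpolate: 1552 + 0.6·(1619 − 1552) = 1552 + 0.6·67 = 1592.2.

1592.20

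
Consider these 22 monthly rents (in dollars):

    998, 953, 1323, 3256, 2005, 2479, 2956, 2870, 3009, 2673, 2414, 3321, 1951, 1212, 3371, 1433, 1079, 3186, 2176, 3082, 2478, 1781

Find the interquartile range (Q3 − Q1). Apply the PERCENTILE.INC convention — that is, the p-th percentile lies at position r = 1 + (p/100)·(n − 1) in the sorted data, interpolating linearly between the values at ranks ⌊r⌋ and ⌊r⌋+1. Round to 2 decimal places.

Sorted: 953, 998, 1079, 1212, 1323, 1433, 1781, 1951, 2005, 2176, 2414, 2478, 2479, 2673, 2870, 2956, 3009, 3082, 3186, 3256, 3321, 3371.
n = 22.
P25: r = 6.25; ranks 6–7 are 1433, 1781; interpolating gives 1520.
P75: r = 16.75; ranks 16–17 are 2956, 3009; interpolating gives 2995.75.
Difference: 2995.75 − 1520 = 1475.75.

1475.75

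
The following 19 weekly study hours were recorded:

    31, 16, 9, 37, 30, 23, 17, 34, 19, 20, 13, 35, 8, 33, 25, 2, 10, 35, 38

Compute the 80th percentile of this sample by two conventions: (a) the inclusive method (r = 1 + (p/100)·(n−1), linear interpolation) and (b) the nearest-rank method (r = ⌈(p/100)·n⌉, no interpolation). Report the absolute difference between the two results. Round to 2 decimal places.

Sorted: 2, 8, 9, 10, 13, 16, 17, 19, 20, 23, 25, 30, 31, 33, 34, 35, 35, 37, 38.
n = 19.
(a) r = 15.4; between ranks 15 (34) and 16 (35): 34.4.
(b) the nearest-rank method: rank 16 → 35.
|34.4 − 35| = 0.6.

0.60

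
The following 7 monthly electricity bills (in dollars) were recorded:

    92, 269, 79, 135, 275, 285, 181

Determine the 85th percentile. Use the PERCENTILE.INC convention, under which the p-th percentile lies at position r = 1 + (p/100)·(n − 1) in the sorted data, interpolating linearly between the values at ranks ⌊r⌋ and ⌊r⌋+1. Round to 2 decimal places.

276.00

Sorted: 79, 92, 135, 181, 269, 275, 285.
n = 7.
r = 1 + (85/100)·(7 − 1) = 1 + 5.1 = 6.1.
Rank 6 is 275 and rank 7 is 285.
Interpolate: 275 + 0.1·(285 − 275) = 275 + 0.1·10 = 276.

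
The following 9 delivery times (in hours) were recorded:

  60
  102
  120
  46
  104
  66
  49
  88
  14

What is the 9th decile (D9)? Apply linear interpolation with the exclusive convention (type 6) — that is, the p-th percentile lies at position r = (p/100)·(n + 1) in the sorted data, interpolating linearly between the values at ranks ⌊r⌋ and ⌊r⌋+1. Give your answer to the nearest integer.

120

Sorted: 14, 46, 49, 60, 66, 88, 102, 104, 120.
n = 9.
r = (90/100)·(9 + 1) = 9.
r is an integer, so P90 is the value at rank 9: 120.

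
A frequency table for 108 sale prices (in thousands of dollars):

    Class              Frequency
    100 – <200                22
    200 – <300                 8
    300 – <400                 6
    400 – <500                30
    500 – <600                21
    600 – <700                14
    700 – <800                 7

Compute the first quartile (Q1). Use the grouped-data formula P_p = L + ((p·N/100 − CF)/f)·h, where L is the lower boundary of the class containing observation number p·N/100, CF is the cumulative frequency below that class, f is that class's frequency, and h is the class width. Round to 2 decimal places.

262.50

N = 108; target position k = 25/100 · 108 = 27.
Cumulative frequencies: 22, 30, 36, 66, 87, 101, 108.
Observation 27 falls in the class 200 – <300.
L = 200, CF = 22, f = 8, h = 100.
P25 = 200 + ((27 − 22)/8)·100 = 200 + 62.5 = 262.5.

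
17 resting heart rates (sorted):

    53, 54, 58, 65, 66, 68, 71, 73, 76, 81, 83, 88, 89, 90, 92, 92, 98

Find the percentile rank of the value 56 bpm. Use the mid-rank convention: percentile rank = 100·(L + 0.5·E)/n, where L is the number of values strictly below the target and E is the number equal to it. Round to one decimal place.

11.8

Count below 56: L = 2; count equal: E = 0; n = 17.
Percentile rank = 100·(2 + 0.5·0)/17 = 100·2/17 = 11.76.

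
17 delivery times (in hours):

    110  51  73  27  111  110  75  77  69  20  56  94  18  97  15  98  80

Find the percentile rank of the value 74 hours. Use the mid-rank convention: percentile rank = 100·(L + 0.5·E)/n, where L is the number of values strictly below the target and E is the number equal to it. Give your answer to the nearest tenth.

47.1

Sorted: 15, 18, 20, 27, 51, 56, 69, 73, 75, 77, 80, 94, 97, 98, 110, 110, 111.
Count below 74: L = 8; count equal: E = 0; n = 17.
Percentile rank = 100·(8 + 0.5·0)/17 = 100·8/17 = 47.06.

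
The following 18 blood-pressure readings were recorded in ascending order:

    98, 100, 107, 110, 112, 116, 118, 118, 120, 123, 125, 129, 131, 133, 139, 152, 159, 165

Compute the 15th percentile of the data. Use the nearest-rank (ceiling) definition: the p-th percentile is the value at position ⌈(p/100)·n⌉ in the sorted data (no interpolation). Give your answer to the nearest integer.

n = 18.
Position = ⌈15/100 · 18⌉ = ⌈2.7⌉ = 3.
The value at rank 3 is 107.

107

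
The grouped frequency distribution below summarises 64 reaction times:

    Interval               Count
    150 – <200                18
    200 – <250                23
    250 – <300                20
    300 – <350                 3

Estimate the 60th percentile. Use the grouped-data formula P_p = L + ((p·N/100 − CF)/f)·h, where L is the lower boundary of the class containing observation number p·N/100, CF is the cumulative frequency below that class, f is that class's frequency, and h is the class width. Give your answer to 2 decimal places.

244.35

N = 64; target position k = 60/100 · 64 = 38.4.
Cumulative frequencies: 18, 41, 61, 64.
Observation 38.4 falls in the class 200 – <250.
L = 200, CF = 18, f = 23, h = 50.
P60 = 200 + ((38.4 − 18)/23)·50 = 200 + 44.3478 = 244.348.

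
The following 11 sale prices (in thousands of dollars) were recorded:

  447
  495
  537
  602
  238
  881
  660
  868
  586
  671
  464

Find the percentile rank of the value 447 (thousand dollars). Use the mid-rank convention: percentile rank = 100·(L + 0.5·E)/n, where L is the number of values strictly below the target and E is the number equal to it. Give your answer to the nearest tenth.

Sorted: 238, 447, 464, 495, 537, 586, 602, 660, 671, 868, 881.
Count below 447: L = 1; count equal: E = 1; n = 11.
Percentile rank = 100·(1 + 0.5·1)/11 = 100·1.5/11 = 13.64.

13.6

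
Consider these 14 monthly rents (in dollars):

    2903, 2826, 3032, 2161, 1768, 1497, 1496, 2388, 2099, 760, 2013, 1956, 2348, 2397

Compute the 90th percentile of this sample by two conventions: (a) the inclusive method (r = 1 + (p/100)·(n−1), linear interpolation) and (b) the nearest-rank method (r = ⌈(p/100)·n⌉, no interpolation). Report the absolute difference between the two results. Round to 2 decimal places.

Sorted: 760, 1496, 1497, 1768, 1956, 2013, 2099, 2161, 2348, 2388, 2397, 2826, 2903, 3032.
n = 14.
(a) r = 12.7; between ranks 12 (2826) and 13 (2903): 2879.9.
(b) the nearest-rank method: rank 13 → 2903.
|2879.9 − 2903| = 23.1.

23.10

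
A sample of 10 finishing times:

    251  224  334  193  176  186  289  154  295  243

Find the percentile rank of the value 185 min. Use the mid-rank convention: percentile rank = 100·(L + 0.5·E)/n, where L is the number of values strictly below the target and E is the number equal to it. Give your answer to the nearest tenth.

Sorted: 154, 176, 186, 193, 224, 243, 251, 289, 295, 334.
Count below 185: L = 2; count equal: E = 0; n = 10.
Percentile rank = 100·(2 + 0.5·0)/10 = 100·2/10 = 20.

20.0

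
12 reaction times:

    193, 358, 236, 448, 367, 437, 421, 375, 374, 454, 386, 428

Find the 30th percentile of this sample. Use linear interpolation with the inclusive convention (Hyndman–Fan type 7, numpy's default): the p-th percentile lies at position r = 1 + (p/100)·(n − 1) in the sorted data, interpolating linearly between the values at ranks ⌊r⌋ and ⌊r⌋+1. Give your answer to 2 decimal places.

369.10

Sorted: 193, 236, 358, 367, 374, 375, 386, 421, 428, 437, 448, 454.
n = 12.
r = 1 + (30/100)·(12 − 1) = 1 + 3.3 = 4.3.
Rank 4 is 367 and rank 5 is 374.
Interpolate: 367 + 0.3·(374 − 367) = 367 + 0.3·7 = 369.1.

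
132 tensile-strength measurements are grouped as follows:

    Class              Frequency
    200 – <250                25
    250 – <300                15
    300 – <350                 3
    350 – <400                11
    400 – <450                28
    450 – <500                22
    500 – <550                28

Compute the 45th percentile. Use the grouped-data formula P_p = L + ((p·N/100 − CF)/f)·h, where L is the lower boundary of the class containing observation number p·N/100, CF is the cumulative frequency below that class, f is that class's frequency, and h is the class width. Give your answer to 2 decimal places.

409.64

N = 132; target position k = 45/100 · 132 = 59.4.
Cumulative frequencies: 25, 40, 43, 54, 82, 104, 132.
Observation 59.4 falls in the class 400 – <450.
L = 400, CF = 54, f = 28, h = 50.
P45 = 400 + ((59.4 − 54)/28)·50 = 400 + 9.64286 = 409.643.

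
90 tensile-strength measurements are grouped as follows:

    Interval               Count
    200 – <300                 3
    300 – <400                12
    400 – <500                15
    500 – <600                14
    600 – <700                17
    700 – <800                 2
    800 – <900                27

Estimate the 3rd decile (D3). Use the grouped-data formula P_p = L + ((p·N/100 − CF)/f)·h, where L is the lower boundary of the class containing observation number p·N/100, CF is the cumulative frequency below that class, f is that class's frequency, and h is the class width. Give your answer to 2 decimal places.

480.00

N = 90; target position k = 30/100 · 90 = 27.
Cumulative frequencies: 3, 15, 30, 44, 61, 63, 90.
Observation 27 falls in the class 400 – <500.
L = 400, CF = 15, f = 15, h = 100.
P30 = 400 + ((27 − 15)/15)·100 = 400 + 80 = 480.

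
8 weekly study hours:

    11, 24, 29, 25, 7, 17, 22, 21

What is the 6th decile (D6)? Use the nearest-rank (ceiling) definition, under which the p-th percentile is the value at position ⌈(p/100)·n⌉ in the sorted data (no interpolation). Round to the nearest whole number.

22

Sorted: 7, 11, 17, 21, 22, 24, 25, 29.
n = 8.
Position = ⌈60/100 · 8⌉ = ⌈4.8⌉ = 5.
The value at rank 5 is 22.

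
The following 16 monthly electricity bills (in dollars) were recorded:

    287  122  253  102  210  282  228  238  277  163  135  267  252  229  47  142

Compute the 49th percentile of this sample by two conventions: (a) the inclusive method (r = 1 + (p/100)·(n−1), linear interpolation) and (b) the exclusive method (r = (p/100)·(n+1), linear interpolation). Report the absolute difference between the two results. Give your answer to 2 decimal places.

Sorted: 47, 102, 122, 135, 142, 163, 210, 228, 229, 238, 252, 253, 267, 277, 282, 287.
n = 16.
(a) r = 8.35; between ranks 8 (228) and 9 (229): 228.35.
(b) r = 8.33; between ranks 8 (228) and 9 (229): 228.33.
|228.35 − 228.33| = 0.02.

0.02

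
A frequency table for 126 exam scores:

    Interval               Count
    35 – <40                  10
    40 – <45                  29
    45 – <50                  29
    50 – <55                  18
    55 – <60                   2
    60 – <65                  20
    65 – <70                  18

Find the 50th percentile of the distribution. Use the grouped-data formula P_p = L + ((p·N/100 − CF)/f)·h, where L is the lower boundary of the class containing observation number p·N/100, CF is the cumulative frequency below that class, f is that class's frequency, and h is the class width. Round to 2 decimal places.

49.14

N = 126; target position k = 50/100 · 126 = 63.
Cumulative frequencies: 10, 39, 68, 86, 88, 108, 126.
Observation 63 falls in the class 45 – <50.
L = 45, CF = 39, f = 29, h = 5.
P50 = 45 + ((63 − 39)/29)·5 = 45 + 4.13793 = 49.1379.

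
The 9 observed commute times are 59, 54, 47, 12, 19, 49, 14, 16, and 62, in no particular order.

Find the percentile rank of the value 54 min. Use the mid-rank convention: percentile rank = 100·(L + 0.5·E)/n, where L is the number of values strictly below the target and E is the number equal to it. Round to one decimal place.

Sorted: 12, 14, 16, 19, 47, 49, 54, 59, 62.
Count below 54: L = 6; count equal: E = 1; n = 9.
Percentile rank = 100·(6 + 0.5·1)/9 = 100·6.5/9 = 72.22.

72.2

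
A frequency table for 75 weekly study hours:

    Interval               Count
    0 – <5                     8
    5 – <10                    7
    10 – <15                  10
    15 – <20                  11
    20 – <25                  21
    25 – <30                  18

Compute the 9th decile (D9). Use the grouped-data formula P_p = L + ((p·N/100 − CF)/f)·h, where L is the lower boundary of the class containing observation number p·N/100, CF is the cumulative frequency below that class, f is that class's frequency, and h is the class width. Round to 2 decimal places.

N = 75; target position k = 90/100 · 75 = 67.5.
Cumulative frequencies: 8, 15, 25, 36, 57, 75.
Observation 67.5 falls in the class 25 – <30.
L = 25, CF = 57, f = 18, h = 5.
P90 = 25 + ((67.5 − 57)/18)·5 = 25 + 2.91667 = 27.9167.

27.92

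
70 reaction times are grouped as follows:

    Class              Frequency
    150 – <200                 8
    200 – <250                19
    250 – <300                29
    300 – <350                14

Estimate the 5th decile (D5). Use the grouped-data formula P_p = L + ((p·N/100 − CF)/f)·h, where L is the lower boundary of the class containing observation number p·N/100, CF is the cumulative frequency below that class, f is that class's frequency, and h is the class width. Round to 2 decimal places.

263.79

N = 70; target position k = 50/100 · 70 = 35.
Cumulative frequencies: 8, 27, 56, 70.
Observation 35 falls in the class 250 – <300.
L = 250, CF = 27, f = 29, h = 50.
P50 = 250 + ((35 − 27)/29)·50 = 250 + 13.7931 = 263.793.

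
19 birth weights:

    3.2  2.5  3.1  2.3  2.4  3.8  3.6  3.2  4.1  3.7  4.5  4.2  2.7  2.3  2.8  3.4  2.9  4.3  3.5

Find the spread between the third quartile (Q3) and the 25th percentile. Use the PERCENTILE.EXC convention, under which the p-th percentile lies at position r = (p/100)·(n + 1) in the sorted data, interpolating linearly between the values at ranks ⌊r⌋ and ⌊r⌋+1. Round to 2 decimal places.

1.10

Sorted: 2.3, 2.3, 2.4, 2.5, 2.7, 2.8, 2.9, 3.1, 3.2, 3.2, 3.4, 3.5, 3.6, 3.7, 3.8, 4.1, 4.2, 4.3, 4.5.
n = 19.
P25: r = 5 (integer) → 2.7.
P75: r = 15 (integer) → 3.8.
Difference: 3.8 − 2.7 = 1.1.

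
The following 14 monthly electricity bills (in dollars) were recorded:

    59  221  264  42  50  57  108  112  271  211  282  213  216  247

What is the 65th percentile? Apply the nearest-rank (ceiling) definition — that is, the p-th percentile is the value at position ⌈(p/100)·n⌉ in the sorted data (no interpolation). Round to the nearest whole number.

221

Sorted: 42, 50, 57, 59, 108, 112, 211, 213, 216, 221, 247, 264, 271, 282.
n = 14.
Position = ⌈65/100 · 14⌉ = ⌈9.1⌉ = 10.
The value at rank 10 is 221.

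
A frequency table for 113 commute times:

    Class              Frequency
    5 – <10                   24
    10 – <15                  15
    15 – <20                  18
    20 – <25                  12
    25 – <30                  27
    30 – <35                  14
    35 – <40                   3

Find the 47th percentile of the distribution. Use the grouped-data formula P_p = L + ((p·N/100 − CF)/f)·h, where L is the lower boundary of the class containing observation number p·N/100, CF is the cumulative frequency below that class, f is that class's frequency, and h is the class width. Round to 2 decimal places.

18.92

N = 113; target position k = 47/100 · 113 = 53.11.
Cumulative frequencies: 24, 39, 57, 69, 96, 110, 113.
Observation 53.11 falls in the class 15 – <20.
L = 15, CF = 39, f = 18, h = 5.
P47 = 15 + ((53.11 − 39)/18)·5 = 15 + 3.91944 = 18.9194.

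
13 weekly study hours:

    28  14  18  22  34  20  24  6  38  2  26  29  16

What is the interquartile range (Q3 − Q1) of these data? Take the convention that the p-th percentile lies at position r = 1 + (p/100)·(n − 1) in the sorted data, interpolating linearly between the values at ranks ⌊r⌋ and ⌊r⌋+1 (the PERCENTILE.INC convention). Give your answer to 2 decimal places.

Sorted: 2, 6, 14, 16, 18, 20, 22, 24, 26, 28, 29, 34, 38.
n = 13.
P25: r = 4 (integer) → 16.
P75: r = 10 (integer) → 28.
Difference: 28 − 16 = 12.

12.00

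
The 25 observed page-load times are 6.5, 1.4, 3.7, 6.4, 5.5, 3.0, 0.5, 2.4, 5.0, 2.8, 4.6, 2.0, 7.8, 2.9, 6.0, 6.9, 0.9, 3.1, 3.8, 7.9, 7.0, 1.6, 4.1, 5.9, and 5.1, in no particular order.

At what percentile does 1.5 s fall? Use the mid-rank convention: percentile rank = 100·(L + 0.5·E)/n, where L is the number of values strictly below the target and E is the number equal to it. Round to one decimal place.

Sorted: 0.5, 0.9, 1.4, 1.6, 2.0, 2.4, 2.8, 2.9, 3.0, 3.1, 3.7, 3.8, 4.1, 4.6, 5.0, 5.1, 5.5, 5.9, 6.0, 6.4, 6.5, 6.9, 7.0, 7.8, 7.9.
Count below 1.5: L = 3; count equal: E = 0; n = 25.
Percentile rank = 100·(3 + 0.5·0)/25 = 100·3/25 = 12.

12.0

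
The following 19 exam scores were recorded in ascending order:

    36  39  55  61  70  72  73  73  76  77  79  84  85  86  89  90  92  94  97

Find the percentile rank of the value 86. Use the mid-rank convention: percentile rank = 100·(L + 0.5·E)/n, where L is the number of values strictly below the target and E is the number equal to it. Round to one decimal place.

71.1

Count below 86: L = 13; count equal: E = 1; n = 19.
Percentile rank = 100·(13 + 0.5·1)/19 = 100·13.5/19 = 71.05.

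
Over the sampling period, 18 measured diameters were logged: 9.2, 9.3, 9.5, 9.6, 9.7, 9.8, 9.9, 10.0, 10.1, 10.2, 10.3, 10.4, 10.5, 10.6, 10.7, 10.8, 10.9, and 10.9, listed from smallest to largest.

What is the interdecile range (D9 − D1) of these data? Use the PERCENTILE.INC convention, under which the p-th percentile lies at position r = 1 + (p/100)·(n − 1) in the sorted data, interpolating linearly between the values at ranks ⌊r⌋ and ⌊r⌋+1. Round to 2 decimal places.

n = 18.
P10: r = 2.7; ranks 2–3 are 9.3, 9.5; interpolating gives 9.44.
P90: r = 16.3; ranks 16–17 are 10.8, 10.9; interpolating gives 10.83.
Difference: 10.83 − 9.44 = 1.39.

1.39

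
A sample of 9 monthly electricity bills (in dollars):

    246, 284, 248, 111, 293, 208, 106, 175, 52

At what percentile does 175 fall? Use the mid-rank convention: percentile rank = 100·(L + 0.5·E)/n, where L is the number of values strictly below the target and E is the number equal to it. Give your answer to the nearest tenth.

Sorted: 52, 106, 111, 175, 208, 246, 248, 284, 293.
Count below 175: L = 3; count equal: E = 1; n = 9.
Percentile rank = 100·(3 + 0.5·1)/9 = 100·3.5/9 = 38.89.

38.9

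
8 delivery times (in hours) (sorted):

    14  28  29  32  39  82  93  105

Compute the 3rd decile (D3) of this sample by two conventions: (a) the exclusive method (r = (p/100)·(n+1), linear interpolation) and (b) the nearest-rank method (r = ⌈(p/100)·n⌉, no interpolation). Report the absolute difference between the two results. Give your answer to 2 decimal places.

n = 8.
(a) r = 2.7; between ranks 2 (28) and 3 (29): 28.7.
(b) the nearest-rank method: rank 3 → 29.
|28.7 − 29| = 0.3.

0.30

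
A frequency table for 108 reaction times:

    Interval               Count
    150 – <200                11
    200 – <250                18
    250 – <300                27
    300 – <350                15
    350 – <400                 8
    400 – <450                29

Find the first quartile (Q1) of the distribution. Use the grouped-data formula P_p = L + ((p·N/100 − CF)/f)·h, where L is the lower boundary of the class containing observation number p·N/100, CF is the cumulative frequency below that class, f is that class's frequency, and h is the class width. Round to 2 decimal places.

N = 108; target position k = 25/100 · 108 = 27.
Cumulative frequencies: 11, 29, 56, 71, 79, 108.
Observation 27 falls in the class 200 – <250.
L = 200, CF = 11, f = 18, h = 50.
P25 = 200 + ((27 − 11)/18)·50 = 200 + 44.4444 = 244.444.

244.44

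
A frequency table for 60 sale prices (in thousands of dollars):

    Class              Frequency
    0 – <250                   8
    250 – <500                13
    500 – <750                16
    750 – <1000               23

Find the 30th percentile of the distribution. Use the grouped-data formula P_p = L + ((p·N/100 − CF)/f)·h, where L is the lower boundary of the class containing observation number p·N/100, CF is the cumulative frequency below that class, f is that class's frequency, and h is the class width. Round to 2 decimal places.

N = 60; target position k = 30/100 · 60 = 18.
Cumulative frequencies: 8, 21, 37, 60.
Observation 18 falls in the class 250 – <500.
L = 250, CF = 8, f = 13, h = 250.
P30 = 250 + ((18 − 8)/13)·250 = 250 + 192.308 = 442.308.

442.31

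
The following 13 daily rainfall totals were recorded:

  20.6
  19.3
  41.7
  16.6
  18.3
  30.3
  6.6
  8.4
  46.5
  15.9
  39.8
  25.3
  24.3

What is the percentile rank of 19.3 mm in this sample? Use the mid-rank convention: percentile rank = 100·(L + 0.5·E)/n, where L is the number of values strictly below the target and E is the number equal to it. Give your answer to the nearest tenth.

42.3

Sorted: 6.6, 8.4, 15.9, 16.6, 18.3, 19.3, 20.6, 24.3, 25.3, 30.3, 39.8, 41.7, 46.5.
Count below 19.3: L = 5; count equal: E = 1; n = 13.
Percentile rank = 100·(5 + 0.5·1)/13 = 100·5.5/13 = 42.31.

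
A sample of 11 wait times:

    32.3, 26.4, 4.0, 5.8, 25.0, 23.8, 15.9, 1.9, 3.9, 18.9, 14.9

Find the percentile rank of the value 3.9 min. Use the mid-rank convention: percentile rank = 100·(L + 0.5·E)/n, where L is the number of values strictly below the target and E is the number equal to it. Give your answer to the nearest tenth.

13.6

Sorted: 1.9, 3.9, 4.0, 5.8, 14.9, 15.9, 18.9, 23.8, 25.0, 26.4, 32.3.
Count below 3.9: L = 1; count equal: E = 1; n = 11.
Percentile rank = 100·(1 + 0.5·1)/11 = 100·1.5/11 = 13.64.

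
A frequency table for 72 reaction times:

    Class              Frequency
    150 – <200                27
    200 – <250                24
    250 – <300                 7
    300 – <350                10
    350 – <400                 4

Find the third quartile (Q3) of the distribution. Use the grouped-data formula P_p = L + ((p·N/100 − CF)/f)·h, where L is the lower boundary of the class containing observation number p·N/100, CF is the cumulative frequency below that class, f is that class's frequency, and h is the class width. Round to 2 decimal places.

N = 72; target position k = 75/100 · 72 = 54.
Cumulative frequencies: 27, 51, 58, 68, 72.
Observation 54 falls in the class 250 – <300.
L = 250, CF = 51, f = 7, h = 50.
P75 = 250 + ((54 − 51)/7)·50 = 250 + 21.4286 = 271.429.

271.43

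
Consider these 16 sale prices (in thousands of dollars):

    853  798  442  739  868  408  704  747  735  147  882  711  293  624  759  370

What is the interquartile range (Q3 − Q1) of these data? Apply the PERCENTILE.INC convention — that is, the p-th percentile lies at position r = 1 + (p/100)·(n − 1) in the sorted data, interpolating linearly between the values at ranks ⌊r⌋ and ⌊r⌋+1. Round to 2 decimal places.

335.25

Sorted: 147, 293, 370, 408, 442, 624, 704, 711, 735, 739, 747, 759, 798, 853, 868, 882.
n = 16.
P25: r = 4.75; ranks 4–5 are 408, 442; interpolating gives 433.5.
P75: r = 12.25; ranks 12–13 are 759, 798; interpolating gives 768.75.
Difference: 768.75 − 433.5 = 335.25.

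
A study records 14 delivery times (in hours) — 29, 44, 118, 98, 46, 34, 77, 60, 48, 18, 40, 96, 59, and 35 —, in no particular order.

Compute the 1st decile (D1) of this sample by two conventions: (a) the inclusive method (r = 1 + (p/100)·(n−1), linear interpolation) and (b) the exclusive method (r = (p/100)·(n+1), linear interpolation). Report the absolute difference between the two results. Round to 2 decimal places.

Sorted: 18, 29, 34, 35, 40, 44, 46, 48, 59, 60, 77, 96, 98, 118.
n = 14.
(a) r = 2.3; between ranks 2 (29) and 3 (34): 30.5.
(b) r = 1.5; between ranks 1 (18) and 2 (29): 23.5.
|30.5 − 23.5| = 7.

7.00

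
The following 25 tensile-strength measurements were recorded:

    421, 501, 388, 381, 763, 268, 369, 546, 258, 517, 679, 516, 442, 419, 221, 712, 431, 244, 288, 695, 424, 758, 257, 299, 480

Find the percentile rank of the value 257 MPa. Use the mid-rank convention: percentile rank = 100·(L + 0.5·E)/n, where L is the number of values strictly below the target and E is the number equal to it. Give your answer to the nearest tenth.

10.0

Sorted: 221, 244, 257, 258, 268, 288, 299, 369, 381, 388, 419, 421, 424, 431, 442, 480, 501, 516, 517, 546, 679, 695, 712, 758, 763.
Count below 257: L = 2; count equal: E = 1; n = 25.
Percentile rank = 100·(2 + 0.5·1)/25 = 100·2.5/25 = 10.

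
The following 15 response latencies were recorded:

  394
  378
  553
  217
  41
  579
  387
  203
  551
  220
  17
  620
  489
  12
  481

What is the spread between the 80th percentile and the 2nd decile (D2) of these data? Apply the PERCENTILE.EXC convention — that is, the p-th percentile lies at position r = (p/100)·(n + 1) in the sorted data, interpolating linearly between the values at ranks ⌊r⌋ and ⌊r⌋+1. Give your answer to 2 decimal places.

Sorted: 12, 17, 41, 203, 217, 220, 378, 387, 394, 481, 489, 551, 553, 579, 620.
n = 15.
P20: r = 3.2; ranks 3–4 are 41, 203; interpolating gives 73.4.
P80: r = 12.8; ranks 12–13 are 551, 553; interpolating gives 552.6.
Difference: 552.6 − 73.4 = 479.2.

479.20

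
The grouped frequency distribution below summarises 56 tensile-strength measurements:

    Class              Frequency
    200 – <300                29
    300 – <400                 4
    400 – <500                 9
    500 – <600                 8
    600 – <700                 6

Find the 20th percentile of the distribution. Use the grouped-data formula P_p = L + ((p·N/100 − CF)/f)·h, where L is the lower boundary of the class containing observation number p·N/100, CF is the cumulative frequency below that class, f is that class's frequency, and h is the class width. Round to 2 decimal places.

238.62

N = 56; target position k = 20/100 · 56 = 11.2.
Cumulative frequencies: 29, 33, 42, 50, 56.
Observation 11.2 falls in the class 200 – <300.
L = 200, CF = 0, f = 29, h = 100.
P20 = 200 + ((11.2 − 0)/29)·100 = 200 + 38.6207 = 238.621.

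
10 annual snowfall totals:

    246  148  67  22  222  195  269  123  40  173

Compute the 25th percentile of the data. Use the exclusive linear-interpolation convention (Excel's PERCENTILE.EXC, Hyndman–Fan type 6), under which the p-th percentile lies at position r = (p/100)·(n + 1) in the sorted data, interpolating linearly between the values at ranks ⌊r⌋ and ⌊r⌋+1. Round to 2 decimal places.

60.25

Sorted: 22, 40, 67, 123, 148, 173, 195, 222, 246, 269.
n = 10.
r = (25/100)·(10 + 1) = 2.75.
Rank 2 is 40 and rank 3 is 67.
Interpolate: 40 + 0.75·(67 − 40) = 40 + 0.75·27 = 60.25.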